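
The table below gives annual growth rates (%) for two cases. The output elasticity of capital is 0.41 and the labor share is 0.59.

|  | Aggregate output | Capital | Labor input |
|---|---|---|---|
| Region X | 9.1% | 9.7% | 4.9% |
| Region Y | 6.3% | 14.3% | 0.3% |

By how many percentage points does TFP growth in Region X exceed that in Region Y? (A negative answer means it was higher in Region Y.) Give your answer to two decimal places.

1.97 percentage points

Labor's share = 1 − 0.41 = 0.59.
Region X: TFP = 9.1 − 3.977 − 2.891 = 2.232%.
Region Y: TFP = 6.3 − 5.863 − 0.177 = 0.26%.
Difference = 2.232 − (0.26) = 1.972 pp.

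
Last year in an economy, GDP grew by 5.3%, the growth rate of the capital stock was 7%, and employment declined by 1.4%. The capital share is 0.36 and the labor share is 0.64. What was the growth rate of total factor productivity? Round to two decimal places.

3.68%

Labor's share = 1 − 0.36 = 0.64.
The capital stock: 0.36 × 7 = 2.52 pp.
Employment: 0.64 × (-1.4) = -0.896 pp.
TFP growth = 5.3 − 1.624 = 3.676%.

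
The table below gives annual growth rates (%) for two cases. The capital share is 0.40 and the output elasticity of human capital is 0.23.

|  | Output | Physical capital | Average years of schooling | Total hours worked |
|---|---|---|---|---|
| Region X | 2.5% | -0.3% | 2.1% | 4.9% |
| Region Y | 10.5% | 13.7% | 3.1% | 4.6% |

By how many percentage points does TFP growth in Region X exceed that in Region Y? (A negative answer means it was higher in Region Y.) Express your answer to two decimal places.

-2.28 percentage points

Labor's share = 1 − 0.4 − 0.23 = 0.37.
Region X: TFP = 2.5 + 0.12 − 0.483 − 1.813 = 0.324%.
Region Y: TFP = 10.5 − 5.48 − 0.713 − 1.702 = 2.605%.
Difference = 0.324 − (2.605) = -2.281 pp.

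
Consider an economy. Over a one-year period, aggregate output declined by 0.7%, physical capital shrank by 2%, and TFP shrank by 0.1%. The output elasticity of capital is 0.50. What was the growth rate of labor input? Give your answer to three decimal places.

0.800%

Labor's share = 1 − 0.5 = 0.5.
gY = gA + 0.5×(-2) + 0.5×g.
0.5×g = -0.7 + 0.1 + 1 = 0.4.
g = 0.4 / 0.5 = 0.8%.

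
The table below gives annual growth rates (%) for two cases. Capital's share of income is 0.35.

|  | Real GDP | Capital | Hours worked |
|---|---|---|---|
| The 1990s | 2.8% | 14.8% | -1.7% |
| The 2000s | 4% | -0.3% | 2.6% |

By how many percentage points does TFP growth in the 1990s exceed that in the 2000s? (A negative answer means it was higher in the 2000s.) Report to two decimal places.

Labor's share = 1 − 0.35 = 0.65.
The 1990s: TFP = 2.8 − 5.18 + 1.105 = -1.275%.
The 2000s: TFP = 4 + 0.105 − 1.69 = 2.415%.
Difference = -1.275 − (2.415) = -3.69 pp.

-3.69 percentage points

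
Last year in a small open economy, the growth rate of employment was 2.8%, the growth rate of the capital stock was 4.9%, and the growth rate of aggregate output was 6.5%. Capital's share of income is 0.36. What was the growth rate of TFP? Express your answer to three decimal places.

Labor's share = 1 − 0.36 = 0.64.
The capital stock: 0.36 × 4.9 = 1.764 pp.
Employment: 0.64 × 2.8 = 1.792 pp.
TFP growth = 6.5 − 3.556 = 2.944%.

2.944%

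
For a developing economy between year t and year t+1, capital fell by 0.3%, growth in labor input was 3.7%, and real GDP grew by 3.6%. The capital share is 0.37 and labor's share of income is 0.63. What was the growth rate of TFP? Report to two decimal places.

TFP growth was 1.38%.

Labor's share = 1 − 0.37 = 0.63.
Capital: 0.37 × (-0.3) = -0.111 pp.
Labor input: 0.63 × 3.7 = 2.331 pp.
TFP growth = 3.6 − 2.22 = 1.38%.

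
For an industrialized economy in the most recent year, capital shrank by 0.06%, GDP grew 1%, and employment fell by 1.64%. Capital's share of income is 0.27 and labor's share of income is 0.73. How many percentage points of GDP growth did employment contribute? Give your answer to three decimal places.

Labor's share = 1 − 0.27 = 0.73.
Contribution = share × growth = 0.73 × (-1.64) = -1.1972 pp.

-1.197 percentage points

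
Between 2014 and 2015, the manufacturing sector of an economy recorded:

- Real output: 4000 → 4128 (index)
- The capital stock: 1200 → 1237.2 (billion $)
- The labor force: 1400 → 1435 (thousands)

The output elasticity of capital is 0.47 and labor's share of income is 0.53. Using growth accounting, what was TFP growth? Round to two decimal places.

Real output growth = (4128 − 4000) / 4000 = 3.2%.
The capital stock growth = (1237.2 − 1200) / 1200 = 3.1%.
The labor force growth = (1435 − 1400) / 1400 = 2.5%.
Labor's share = 1 − 0.47 = 0.53.
The capital stock: 0.47 × 3.1 = 1.457 pp.
The labor force: 0.53 × 2.5 = 1.325 pp.
TFP growth = 3.2 − 2.782 = 0.418%.

TFP growth was 0.42%.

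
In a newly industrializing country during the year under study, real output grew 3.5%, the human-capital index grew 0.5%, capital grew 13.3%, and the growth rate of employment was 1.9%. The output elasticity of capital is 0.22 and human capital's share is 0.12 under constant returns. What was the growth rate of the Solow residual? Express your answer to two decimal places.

Labor's share = 1 − 0.22 − 0.12 = 0.66.
Capital: 0.22 × 13.3 = 2.926 pp.
The human-capital index: 0.12 × 0.5 = 0.06 pp.
Employment: 0.66 × 1.9 = 1.254 pp.
TFP growth = 3.5 − 4.24 = -0.74%.

-0.74%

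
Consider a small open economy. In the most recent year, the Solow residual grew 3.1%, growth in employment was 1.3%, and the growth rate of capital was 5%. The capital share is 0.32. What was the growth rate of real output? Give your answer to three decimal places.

5.584%

Labor's share = 1 − 0.32 = 0.68.
Capital: 0.32 × 5 = 1.6 pp.
Employment: 0.68 × 1.3 = 0.884 pp.
Output growth = 3.1 + 2.484 = 5.584%.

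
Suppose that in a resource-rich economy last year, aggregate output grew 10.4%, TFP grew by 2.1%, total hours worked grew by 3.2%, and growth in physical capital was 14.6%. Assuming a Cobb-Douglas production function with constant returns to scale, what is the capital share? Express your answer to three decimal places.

gY = gA + α·gK + (1−α)·gL, so gY − gA − gL = α(gK − gL).
10.4 − 2.1 − 3.2 = α × (14.6 − 3.2).
5.1 = 11.4 α, so α = 0.44737.

The capital share is 0.447.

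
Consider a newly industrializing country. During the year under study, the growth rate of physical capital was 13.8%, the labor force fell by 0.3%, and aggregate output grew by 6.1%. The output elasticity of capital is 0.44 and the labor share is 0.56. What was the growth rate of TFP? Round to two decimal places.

Labor's share = 1 − 0.44 = 0.56.
Physical capital: 0.44 × 13.8 = 6.072 pp.
The labor force: 0.56 × (-0.3) = -0.168 pp.
TFP growth = 6.1 − 5.904 = 0.196%.

TFP grew 0.20%.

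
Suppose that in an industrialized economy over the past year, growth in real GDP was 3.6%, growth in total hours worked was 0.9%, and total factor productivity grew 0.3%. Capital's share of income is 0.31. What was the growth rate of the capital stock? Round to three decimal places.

8.642%

Labor's share = 1 − 0.31 = 0.69.
gY = gA + 0.69×0.9 + 0.31×g.
0.31×g = 3.6 − 0.3 − 0.621 = 2.679.
g = 2.679 / 0.31 = 8.64194%.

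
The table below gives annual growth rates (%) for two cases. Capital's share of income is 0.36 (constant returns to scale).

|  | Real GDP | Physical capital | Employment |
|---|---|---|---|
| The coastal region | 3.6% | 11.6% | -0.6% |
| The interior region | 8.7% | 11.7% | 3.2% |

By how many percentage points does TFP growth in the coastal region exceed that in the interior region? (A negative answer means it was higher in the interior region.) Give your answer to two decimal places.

Labor's share = 1 − 0.36 = 0.64.
The coastal region: TFP = 3.6 − 4.176 + 0.384 = -0.192%.
The interior region: TFP = 8.7 − 4.212 − 2.048 = 2.44%.
Difference = -0.192 − (2.44) = -2.632 pp.

-2.63 percentage points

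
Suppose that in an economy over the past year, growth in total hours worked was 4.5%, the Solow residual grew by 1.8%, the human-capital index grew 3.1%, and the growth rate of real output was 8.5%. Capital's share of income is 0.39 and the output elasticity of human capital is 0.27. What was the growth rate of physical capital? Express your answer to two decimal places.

Labor's share = 1 − 0.39 − 0.27 = 0.34.
gY = gA + 0.27×3.1 + 0.34×4.5 + 0.39×g.
0.39×g = 8.5 − 1.8 − 2.367 = 4.333.
g = 4.333 / 0.39 = 11.1103%.

11.11%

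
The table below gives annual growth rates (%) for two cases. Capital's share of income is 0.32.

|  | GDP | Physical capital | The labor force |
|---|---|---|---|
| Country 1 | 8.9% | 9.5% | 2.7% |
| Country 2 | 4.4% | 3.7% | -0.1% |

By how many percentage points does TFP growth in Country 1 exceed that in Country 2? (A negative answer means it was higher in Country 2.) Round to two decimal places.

0.74 percentage points

Labor's share = 1 − 0.32 = 0.68.
Country 1: TFP = 8.9 − 3.04 − 1.836 = 4.024%.
Country 2: TFP = 4.4 − 1.184 + 0.068 = 3.284%.
Difference = 4.024 − (3.284) = 0.74 pp.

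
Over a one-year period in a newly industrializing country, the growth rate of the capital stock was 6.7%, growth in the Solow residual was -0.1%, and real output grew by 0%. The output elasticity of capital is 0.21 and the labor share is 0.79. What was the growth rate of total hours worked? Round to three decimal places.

-1.654%

Labor's share = 1 − 0.21 = 0.79.
gY = gA + 0.21×6.7 + 0.79×g.
0.79×g = 0 + 0.1 − 1.407 = -1.307.
g = -1.307 / 0.79 = -1.65443%.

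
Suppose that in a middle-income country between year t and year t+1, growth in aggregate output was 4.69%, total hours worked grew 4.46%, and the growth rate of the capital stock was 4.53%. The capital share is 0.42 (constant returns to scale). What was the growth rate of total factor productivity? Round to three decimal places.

Labor's share = 1 − 0.42 = 0.58.
The capital stock: 0.42 × 4.53 = 1.9026 pp.
Total hours worked: 0.58 × 4.46 = 2.5868 pp.
TFP growth = 4.69 − 4.4894 = 0.2006%.

0.201%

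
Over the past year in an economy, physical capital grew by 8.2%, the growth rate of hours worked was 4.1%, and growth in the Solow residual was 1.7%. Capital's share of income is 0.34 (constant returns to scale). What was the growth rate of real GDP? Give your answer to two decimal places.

Real GDP grew 7.19%.

Labor's share = 1 − 0.34 = 0.66.
Physical capital: 0.34 × 8.2 = 2.788 pp.
Hours worked: 0.66 × 4.1 = 2.706 pp.
Output growth = 1.7 + 5.494 = 7.194%.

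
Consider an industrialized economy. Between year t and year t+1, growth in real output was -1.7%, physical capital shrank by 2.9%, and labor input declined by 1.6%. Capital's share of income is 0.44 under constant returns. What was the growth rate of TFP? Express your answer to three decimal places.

0.472%

Labor's share = 1 − 0.44 = 0.56.
Physical capital: 0.44 × (-2.9) = -1.276 pp.
Labor input: 0.56 × (-1.6) = -0.896 pp.
TFP growth = -1.7 + 2.172 = 0.472%.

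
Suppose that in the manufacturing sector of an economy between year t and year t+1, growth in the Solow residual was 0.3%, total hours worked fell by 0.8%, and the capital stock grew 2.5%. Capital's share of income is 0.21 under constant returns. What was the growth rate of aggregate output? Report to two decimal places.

Labor's share = 1 − 0.21 = 0.79.
The capital stock: 0.21 × 2.5 = 0.525 pp.
Total hours worked: 0.79 × (-0.8) = -0.632 pp.
Output growth = 0.3 + (-0.107) = 0.193%.

0.19%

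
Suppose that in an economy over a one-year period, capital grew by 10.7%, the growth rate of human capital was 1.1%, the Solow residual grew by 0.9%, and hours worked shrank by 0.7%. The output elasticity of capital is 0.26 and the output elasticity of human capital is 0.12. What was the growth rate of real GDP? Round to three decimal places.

Labor's share = 1 − 0.26 − 0.12 = 0.62.
Capital: 0.26 × 10.7 = 2.782 pp.
Human capital: 0.12 × 1.1 = 0.132 pp.
Hours worked: 0.62 × (-0.7) = -0.434 pp.
Output growth = 0.9 + 2.48 = 3.38%.

Real GDP growth was 3.380%.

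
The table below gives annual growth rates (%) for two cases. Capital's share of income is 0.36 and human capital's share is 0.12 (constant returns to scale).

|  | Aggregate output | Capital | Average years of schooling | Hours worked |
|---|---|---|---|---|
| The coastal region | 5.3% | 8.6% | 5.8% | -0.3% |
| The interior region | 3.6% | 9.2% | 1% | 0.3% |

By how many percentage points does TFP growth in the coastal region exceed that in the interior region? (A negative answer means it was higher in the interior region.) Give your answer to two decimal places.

1.65 percentage points

Labor's share = 1 − 0.36 − 0.12 = 0.52.
The coastal region: TFP = 5.3 − 3.096 − 0.696 + 0.156 = 1.664%.
The interior region: TFP = 3.6 − 3.312 − 0.12 − 0.156 = 0.012%.
Difference = 1.664 − (0.012) = 1.652 pp.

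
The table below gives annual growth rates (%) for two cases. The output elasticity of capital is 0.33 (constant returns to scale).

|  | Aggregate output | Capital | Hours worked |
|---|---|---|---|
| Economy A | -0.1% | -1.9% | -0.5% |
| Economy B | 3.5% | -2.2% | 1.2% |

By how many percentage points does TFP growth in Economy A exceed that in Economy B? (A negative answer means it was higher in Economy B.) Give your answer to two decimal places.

Labor's share = 1 − 0.33 = 0.67.
Economy A: TFP = -0.1 + 0.627 + 0.335 = 0.862%.
Economy B: TFP = 3.5 + 0.726 − 0.804 = 3.422%.
Difference = 0.862 − (3.422) = -2.56 pp.

-2.56 percentage points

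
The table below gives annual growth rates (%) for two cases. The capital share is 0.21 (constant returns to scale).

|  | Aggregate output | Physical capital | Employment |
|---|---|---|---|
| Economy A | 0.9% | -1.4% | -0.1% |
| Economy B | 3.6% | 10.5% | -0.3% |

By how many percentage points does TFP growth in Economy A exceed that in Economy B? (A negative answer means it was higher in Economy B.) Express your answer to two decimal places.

Labor's share = 1 − 0.21 = 0.79.
Economy A: TFP = 0.9 + 0.294 + 0.079 = 1.273%.
Economy B: TFP = 3.6 − 2.205 + 0.237 = 1.632%.
Difference = 1.273 − (1.632) = -0.359 pp.

-0.36 percentage points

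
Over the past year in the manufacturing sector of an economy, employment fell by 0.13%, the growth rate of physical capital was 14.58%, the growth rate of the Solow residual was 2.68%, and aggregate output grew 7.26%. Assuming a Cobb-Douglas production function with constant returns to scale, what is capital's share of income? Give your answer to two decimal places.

gY = gA + α·gK + (1−α)·gL, so gY − gA − gL = α(gK − gL).
7.26 − 2.68 + 0.13 = α × (14.58 − (-0.13)).
4.71 = 14.71 α, so α = 0.3202.

0.32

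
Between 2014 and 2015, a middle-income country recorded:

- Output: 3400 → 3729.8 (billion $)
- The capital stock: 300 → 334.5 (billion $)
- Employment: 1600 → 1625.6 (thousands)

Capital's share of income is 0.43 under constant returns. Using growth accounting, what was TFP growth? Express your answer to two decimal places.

3.84%

Output growth = (3729.8 − 3400) / 3400 = 9.7%.
The capital stock growth = (334.5 − 300) / 300 = 11.5%.
Employment growth = (1625.6 − 1600) / 1600 = 1.6%.
Labor's share = 1 − 0.43 = 0.57.
The capital stock: 0.43 × 11.5 = 4.945 pp.
Employment: 0.57 × 1.6 = 0.912 pp.
TFP growth = 9.7 − 5.857 = 3.843%.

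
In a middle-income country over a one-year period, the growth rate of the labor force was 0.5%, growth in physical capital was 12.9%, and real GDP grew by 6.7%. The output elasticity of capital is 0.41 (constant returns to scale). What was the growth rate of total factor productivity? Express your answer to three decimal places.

Labor's share = 1 − 0.41 = 0.59.
Physical capital: 0.41 × 12.9 = 5.289 pp.
The labor force: 0.59 × 0.5 = 0.295 pp.
TFP growth = 6.7 − 5.584 = 1.116%.

1.116%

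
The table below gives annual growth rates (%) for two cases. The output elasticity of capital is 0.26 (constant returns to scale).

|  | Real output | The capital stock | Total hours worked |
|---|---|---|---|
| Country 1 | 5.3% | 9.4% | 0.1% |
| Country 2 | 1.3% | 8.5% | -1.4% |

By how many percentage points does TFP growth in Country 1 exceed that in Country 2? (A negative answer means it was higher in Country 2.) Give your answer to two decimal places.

Labor's share = 1 − 0.26 = 0.74.
Country 1: TFP = 5.3 − 2.444 − 0.074 = 2.782%.
Country 2: TFP = 1.3 − 2.21 + 1.036 = 0.126%.
Difference = 2.782 − (0.126) = 2.656 pp.

2.66 percentage points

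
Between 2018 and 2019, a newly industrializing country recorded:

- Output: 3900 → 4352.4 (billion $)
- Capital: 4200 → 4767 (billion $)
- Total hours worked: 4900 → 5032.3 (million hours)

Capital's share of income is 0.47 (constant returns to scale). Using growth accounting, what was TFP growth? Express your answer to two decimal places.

Output growth = (4352.4 − 3900) / 3900 = 11.6%.
Capital growth = (4767 − 4200) / 4200 = 13.5%.
Total hours worked growth = (5032.3 − 4900) / 4900 = 2.7%.
Labor's share = 1 − 0.47 = 0.53.
Capital: 0.47 × 13.5 = 6.345 pp.
Total hours worked: 0.53 × 2.7 = 1.431 pp.
TFP growth = 11.6 − 7.776 = 3.824%.

TFP grew 3.82%.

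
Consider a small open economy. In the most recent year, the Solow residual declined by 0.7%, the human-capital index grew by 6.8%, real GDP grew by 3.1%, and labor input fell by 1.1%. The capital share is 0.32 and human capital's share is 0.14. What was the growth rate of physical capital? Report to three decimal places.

Physical capital grew 10.756%.

Labor's share = 1 − 0.32 − 0.14 = 0.54.
gY = gA + 0.14×6.8 + 0.54×(-1.1) + 0.32×g.
0.32×g = 3.1 + 0.7 − 0.358 = 3.442.
g = 3.442 / 0.32 = 10.75625%.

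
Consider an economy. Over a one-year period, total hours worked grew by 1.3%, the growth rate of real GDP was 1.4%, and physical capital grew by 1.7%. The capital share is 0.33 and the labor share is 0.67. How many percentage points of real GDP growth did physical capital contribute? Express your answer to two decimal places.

0.56 percentage points

Contribution = share × growth = 0.33 × 1.7 = 0.561 pp.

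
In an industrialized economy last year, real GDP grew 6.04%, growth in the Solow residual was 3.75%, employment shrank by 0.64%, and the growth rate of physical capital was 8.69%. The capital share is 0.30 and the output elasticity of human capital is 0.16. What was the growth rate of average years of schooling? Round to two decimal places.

Average years of schooling growth was 0.18%.

Labor's share = 1 − 0.3 − 0.16 = 0.54.
gY = gA + 0.3×8.69 + 0.54×(-0.64) + 0.16×g.
0.16×g = 6.04 − 3.75 − 2.2614 = 0.0286.
g = 0.0286 / 0.16 = 0.1788%.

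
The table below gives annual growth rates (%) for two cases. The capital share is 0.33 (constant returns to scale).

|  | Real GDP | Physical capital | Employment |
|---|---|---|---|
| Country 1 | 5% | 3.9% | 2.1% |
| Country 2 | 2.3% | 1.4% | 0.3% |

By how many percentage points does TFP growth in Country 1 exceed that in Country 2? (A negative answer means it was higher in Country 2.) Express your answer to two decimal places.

Labor's share = 1 − 0.33 = 0.67.
Country 1: TFP = 5 − 1.287 − 1.407 = 2.306%.
Country 2: TFP = 2.3 − 0.462 − 0.201 = 1.637%.
Difference = 2.306 − (1.637) = 0.669 pp.

0.67 percentage points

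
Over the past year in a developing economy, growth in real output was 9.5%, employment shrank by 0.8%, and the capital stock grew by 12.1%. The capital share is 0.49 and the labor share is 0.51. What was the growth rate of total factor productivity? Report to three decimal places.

3.979%

Labor's share = 1 − 0.49 = 0.51.
The capital stock: 0.49 × 12.1 = 5.929 pp.
Employment: 0.51 × (-0.8) = -0.408 pp.
TFP growth = 9.5 − 5.521 = 3.979%.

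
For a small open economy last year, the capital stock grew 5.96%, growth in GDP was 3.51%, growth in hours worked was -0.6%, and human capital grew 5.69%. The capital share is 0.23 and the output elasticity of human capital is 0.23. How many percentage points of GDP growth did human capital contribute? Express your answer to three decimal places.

1.309 pp

Contribution = share × growth = 0.23 × 5.69 = 1.3087 pp.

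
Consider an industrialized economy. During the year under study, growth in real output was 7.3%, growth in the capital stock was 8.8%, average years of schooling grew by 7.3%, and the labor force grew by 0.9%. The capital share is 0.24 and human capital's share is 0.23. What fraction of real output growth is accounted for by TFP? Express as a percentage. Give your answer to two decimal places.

Labor's share = 1 − 0.24 − 0.23 = 0.53.
The capital stock: 0.24 × 8.8 = 2.112 pp.
Average years of schooling: 0.23 × 7.3 = 1.679 pp.
The labor force: 0.53 × 0.9 = 0.477 pp.
TFP growth = 7.3 − 4.268 = 3.032%.
TFP share of growth = 3.032 / 7.3 × 100 = 41.5342%.

41.53%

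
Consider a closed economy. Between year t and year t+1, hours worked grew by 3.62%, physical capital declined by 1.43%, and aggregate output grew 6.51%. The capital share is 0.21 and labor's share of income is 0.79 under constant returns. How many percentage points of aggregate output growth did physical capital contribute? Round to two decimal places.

Contribution = share × growth = 0.21 × (-1.43) = -0.3003 pp.

-0.30 pp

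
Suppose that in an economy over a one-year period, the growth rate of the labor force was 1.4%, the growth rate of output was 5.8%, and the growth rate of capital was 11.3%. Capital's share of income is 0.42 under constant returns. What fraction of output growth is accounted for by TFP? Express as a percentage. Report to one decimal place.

Labor's share = 1 − 0.42 = 0.58.
Capital: 0.42 × 11.3 = 4.746 pp.
The labor force: 0.58 × 1.4 = 0.812 pp.
TFP growth = 5.8 − 5.558 = 0.242%.
TFP share of growth = 0.242 / 5.8 × 100 = 4.172%.

4.2%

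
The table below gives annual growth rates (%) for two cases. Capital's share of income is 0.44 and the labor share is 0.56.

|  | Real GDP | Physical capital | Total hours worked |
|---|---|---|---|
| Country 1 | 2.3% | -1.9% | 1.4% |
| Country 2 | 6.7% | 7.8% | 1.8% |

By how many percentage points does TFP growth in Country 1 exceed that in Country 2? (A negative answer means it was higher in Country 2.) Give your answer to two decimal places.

Labor's share = 1 − 0.44 = 0.56.
Country 1: TFP = 2.3 + 0.836 − 0.784 = 2.352%.
Country 2: TFP = 6.7 − 3.432 − 1.008 = 2.26%.
Difference = 2.352 − (2.26) = 0.092 pp.

0.09 percentage points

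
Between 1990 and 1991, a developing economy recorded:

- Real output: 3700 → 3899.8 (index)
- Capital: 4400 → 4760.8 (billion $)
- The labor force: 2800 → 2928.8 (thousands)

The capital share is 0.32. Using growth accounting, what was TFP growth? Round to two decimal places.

-0.35%

Real output growth = (3899.8 − 3700) / 3700 = 5.4%.
Capital growth = (4760.8 − 4400) / 4400 = 8.2%.
The labor force growth = (2928.8 − 2800) / 2800 = 4.6%.
Labor's share = 1 − 0.32 = 0.68.
Capital: 0.32 × 8.2 = 2.624 pp.
The labor force: 0.68 × 4.6 = 3.128 pp.
TFP growth = 5.4 − 5.752 = -0.352%.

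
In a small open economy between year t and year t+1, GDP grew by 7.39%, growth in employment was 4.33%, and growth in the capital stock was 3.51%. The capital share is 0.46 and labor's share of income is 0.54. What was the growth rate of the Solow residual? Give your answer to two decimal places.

3.44%

Labor's share = 1 − 0.46 = 0.54.
The capital stock: 0.46 × 3.51 = 1.6146 pp.
Employment: 0.54 × 4.33 = 2.3382 pp.
TFP growth = 7.39 − 3.9528 = 3.4372%.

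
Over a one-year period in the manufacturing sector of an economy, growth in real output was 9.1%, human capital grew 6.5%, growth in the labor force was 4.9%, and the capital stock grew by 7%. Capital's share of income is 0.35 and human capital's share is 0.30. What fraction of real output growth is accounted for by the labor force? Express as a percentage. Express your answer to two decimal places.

18.85%

Labor's share = 1 − 0.35 − 0.3 = 0.35.
The labor force contributed 0.35 × 4.9 = 1.715 pp.
Share of growth = 1.715 / 9.1 × 100 = 18.8462%.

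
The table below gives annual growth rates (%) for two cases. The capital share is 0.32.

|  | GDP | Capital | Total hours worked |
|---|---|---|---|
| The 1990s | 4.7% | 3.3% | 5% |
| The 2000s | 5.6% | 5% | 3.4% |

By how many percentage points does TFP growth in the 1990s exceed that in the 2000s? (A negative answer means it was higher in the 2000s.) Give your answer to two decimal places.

-1.44 percentage points

Labor's share = 1 − 0.32 = 0.68.
The 1990s: TFP = 4.7 − 1.056 − 3.4 = 0.244%.
The 2000s: TFP = 5.6 − 1.6 − 2.312 = 1.688%.
Difference = 0.244 − (1.688) = -1.444 pp.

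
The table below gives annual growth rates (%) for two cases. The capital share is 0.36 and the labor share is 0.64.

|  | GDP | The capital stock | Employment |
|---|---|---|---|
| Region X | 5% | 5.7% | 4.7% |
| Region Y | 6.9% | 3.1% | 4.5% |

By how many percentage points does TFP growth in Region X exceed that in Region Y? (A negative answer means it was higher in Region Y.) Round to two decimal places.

-2.96 percentage points

Labor's share = 1 − 0.36 = 0.64.
Region X: TFP = 5 − 2.052 − 3.008 = -0.06%.
Region Y: TFP = 6.9 − 1.116 − 2.88 = 2.904%.
Difference = -0.06 − (2.904) = -2.964 pp.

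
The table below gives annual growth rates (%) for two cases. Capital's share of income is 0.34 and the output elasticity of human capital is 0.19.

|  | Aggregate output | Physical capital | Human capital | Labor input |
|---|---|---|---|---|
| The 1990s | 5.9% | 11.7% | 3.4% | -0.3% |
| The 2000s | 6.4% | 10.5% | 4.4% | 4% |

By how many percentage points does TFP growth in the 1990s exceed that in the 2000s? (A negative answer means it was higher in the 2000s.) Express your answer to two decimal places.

Labor's share = 1 − 0.34 − 0.19 = 0.47.
The 1990s: TFP = 5.9 − 3.978 − 0.646 + 0.141 = 1.417%.
The 2000s: TFP = 6.4 − 3.57 − 0.836 − 1.88 = 0.114%.
Difference = 1.417 − (0.114) = 1.303 pp.

1.30 percentage points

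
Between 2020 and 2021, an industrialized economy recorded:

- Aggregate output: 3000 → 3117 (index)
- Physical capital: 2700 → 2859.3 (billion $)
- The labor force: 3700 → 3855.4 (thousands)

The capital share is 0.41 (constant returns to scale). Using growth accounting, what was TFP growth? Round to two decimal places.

-1.00%

Aggregate output growth = (3117 − 3000) / 3000 = 3.9%.
Physical capital growth = (2859.3 − 2700) / 2700 = 5.9%.
The labor force growth = (3855.4 − 3700) / 3700 = 4.2%.
Labor's share = 1 − 0.41 = 0.59.
Physical capital: 0.41 × 5.9 = 2.419 pp.
The labor force: 0.59 × 4.2 = 2.478 pp.
TFP growth = 3.9 − 4.897 = -0.997%.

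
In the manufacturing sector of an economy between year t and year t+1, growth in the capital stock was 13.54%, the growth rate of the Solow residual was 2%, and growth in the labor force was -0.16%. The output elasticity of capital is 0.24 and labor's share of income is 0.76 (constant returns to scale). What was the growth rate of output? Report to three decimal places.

5.128%

Labor's share = 1 − 0.24 = 0.76.
The capital stock: 0.24 × 13.54 = 3.2496 pp.
The labor force: 0.76 × (-0.16) = -0.1216 pp.
Output growth = 2 + 3.128 = 5.128%.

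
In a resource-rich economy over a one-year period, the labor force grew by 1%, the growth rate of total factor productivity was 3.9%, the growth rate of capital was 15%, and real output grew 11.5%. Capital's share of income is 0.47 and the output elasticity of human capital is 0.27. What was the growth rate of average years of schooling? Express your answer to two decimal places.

1.07%

Labor's share = 1 − 0.47 − 0.27 = 0.26.
gY = gA + 0.47×15 + 0.26×1 + 0.27×g.
0.27×g = 11.5 − 3.9 − 7.31 = 0.29.
g = 0.29 / 0.27 = 1.0741%.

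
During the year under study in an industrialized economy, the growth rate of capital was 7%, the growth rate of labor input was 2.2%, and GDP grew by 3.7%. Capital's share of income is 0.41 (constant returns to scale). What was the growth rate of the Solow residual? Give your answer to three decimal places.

-0.468%

Labor's share = 1 − 0.41 = 0.59.
Capital: 0.41 × 7 = 2.87 pp.
Labor input: 0.59 × 2.2 = 1.298 pp.
TFP growth = 3.7 − 4.168 = -0.468%.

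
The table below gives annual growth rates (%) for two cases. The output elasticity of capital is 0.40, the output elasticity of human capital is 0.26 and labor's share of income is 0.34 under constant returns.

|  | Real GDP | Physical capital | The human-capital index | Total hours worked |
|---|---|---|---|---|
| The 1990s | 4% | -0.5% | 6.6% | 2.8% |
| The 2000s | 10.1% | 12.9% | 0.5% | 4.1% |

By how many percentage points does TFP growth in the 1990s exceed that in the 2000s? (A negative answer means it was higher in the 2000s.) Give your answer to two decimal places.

-1.88 percentage points

Labor's share = 1 − 0.4 − 0.26 = 0.34.
The 1990s: TFP = 4 + 0.2 − 1.716 − 0.952 = 1.532%.
The 2000s: TFP = 10.1 − 5.16 − 0.13 − 1.394 = 3.416%.
Difference = 1.532 − (3.416) = -1.884 pp.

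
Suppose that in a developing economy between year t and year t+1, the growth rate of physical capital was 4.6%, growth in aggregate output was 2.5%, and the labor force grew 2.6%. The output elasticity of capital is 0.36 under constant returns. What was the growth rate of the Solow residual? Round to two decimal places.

-0.82%

Labor's share = 1 − 0.36 = 0.64.
Physical capital: 0.36 × 4.6 = 1.656 pp.
The labor force: 0.64 × 2.6 = 1.664 pp.
TFP growth = 2.5 − 3.32 = -0.82%.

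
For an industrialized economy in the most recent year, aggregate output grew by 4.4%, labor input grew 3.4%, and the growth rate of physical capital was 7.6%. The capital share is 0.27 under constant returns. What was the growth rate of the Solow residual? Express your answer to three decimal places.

-0.134%

Labor's share = 1 − 0.27 = 0.73.
Physical capital: 0.27 × 7.6 = 2.052 pp.
Labor input: 0.73 × 3.4 = 2.482 pp.
TFP growth = 4.4 − 4.534 = -0.134%.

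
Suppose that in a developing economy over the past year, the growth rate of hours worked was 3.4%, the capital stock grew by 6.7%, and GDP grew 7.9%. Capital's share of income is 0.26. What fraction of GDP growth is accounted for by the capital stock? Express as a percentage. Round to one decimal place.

22.1%

The capital stock contributed 0.26 × 6.7 = 1.742 pp.
Share of growth = 1.742 / 7.9 × 100 = 22.051%.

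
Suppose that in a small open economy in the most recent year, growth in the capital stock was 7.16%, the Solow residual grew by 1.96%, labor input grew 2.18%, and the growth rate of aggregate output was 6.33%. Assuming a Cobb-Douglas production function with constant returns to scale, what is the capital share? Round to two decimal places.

0.44

gY = gA + α·gK + (1−α)·gL, so gY − gA − gL = α(gK − gL).
6.33 − 1.96 − 2.18 = α × (7.16 − 2.18).
2.19 = 4.98 α, so α = 0.4398.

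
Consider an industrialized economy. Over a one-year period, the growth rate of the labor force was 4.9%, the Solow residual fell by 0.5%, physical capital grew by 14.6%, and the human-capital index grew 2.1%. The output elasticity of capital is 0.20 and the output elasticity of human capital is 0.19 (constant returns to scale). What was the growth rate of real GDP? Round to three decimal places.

5.808%

Labor's share = 1 − 0.2 − 0.19 = 0.61.
Physical capital: 0.2 × 14.6 = 2.92 pp.
The human-capital index: 0.19 × 2.1 = 0.399 pp.
The labor force: 0.61 × 4.9 = 2.989 pp.
Output growth = -0.5 + 6.308 = 5.808%.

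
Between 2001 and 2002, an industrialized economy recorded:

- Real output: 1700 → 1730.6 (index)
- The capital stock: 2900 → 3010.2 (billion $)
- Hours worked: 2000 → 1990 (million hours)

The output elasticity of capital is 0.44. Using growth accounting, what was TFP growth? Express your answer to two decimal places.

Real output growth = (1730.6 − 1700) / 1700 = 1.8%.
The capital stock growth = (3010.2 − 2900) / 2900 = 3.8%.
Hours worked growth = (1990 − 2000) / 2000 = -0.5%.
Labor's share = 1 − 0.44 = 0.56.
The capital stock: 0.44 × 3.8 = 1.672 pp.
Hours worked: 0.56 × (-0.5) = -0.28 pp.
TFP growth = 1.8 − 1.392 = 0.408%.

0.41%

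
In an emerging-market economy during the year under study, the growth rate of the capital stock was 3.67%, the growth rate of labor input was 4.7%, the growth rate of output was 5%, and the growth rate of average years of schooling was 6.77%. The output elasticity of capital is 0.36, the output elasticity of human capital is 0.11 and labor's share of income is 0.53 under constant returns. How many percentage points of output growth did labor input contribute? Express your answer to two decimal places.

Labor's share = 1 − 0.36 − 0.11 = 0.53.
Contribution = share × growth = 0.53 × 4.7 = 2.491 pp.

2.49 percentage points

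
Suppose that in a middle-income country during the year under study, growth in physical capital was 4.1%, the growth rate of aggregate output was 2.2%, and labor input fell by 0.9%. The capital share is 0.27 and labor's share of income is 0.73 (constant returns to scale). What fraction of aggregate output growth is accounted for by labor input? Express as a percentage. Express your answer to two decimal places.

Labor input accounted for -29.86% of growth.

Labor's share = 1 − 0.27 = 0.73.
Labor input contributed 0.73 × (-0.9) = -0.657 pp.
Share of growth = -0.657 / 2.2 × 100 = -29.8636%.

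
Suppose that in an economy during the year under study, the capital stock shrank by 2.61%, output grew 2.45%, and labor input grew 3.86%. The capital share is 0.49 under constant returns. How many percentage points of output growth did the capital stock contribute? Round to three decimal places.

Contribution = share × growth = 0.49 × (-2.61) = -1.2789 pp.

-1.279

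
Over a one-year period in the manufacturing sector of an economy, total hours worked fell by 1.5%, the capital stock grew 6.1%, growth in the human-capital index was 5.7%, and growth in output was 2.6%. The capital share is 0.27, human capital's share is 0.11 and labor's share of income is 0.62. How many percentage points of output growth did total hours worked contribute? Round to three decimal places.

-0.930

Labor's share = 1 − 0.27 − 0.11 = 0.62.
Contribution = share × growth = 0.62 × (-1.5) = -0.93 pp.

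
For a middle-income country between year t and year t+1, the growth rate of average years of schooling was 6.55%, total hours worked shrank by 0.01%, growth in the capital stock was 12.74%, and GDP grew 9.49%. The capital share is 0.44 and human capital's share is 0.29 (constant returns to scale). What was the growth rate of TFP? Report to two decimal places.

TFP growth was 1.99%.

Labor's share = 1 − 0.44 − 0.29 = 0.27.
The capital stock: 0.44 × 12.74 = 5.6056 pp.
Average years of schooling: 0.29 × 6.55 = 1.8995 pp.
Total hours worked: 0.27 × (-0.01) = -0.0027 pp.
TFP growth = 9.49 − 7.5024 = 1.9876%.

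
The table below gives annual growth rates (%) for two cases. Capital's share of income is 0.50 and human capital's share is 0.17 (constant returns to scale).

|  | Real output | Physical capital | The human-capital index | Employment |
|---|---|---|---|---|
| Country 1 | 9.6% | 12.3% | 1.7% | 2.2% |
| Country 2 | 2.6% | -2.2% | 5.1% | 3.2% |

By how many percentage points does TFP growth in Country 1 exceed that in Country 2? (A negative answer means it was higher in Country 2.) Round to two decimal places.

Labor's share = 1 − 0.5 − 0.17 = 0.33.
Country 1: TFP = 9.6 − 6.15 − 0.289 − 0.726 = 2.435%.
Country 2: TFP = 2.6 + 1.1 − 0.867 − 1.056 = 1.777%.
Difference = 2.435 − (1.777) = 0.658 pp.

0.66 percentage points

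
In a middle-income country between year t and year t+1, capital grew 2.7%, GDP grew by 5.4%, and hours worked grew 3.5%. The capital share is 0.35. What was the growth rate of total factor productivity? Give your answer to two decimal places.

Labor's share = 1 − 0.35 = 0.65.
Capital: 0.35 × 2.7 = 0.945 pp.
Hours worked: 0.65 × 3.5 = 2.275 pp.
TFP growth = 5.4 − 3.22 = 2.18%.

2.18%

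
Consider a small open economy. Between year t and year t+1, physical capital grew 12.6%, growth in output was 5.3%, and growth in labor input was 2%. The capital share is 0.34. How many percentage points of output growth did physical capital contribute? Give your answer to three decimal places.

4.284 pp

Contribution = share × growth = 0.34 × 12.6 = 4.284 pp.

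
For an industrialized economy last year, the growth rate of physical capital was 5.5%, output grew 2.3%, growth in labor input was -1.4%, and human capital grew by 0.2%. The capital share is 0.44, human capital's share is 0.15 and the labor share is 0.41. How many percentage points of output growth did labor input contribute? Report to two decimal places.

Labor's share = 1 − 0.44 − 0.15 = 0.41.
Contribution = share × growth = 0.41 × (-1.4) = -0.574 pp.

-0.57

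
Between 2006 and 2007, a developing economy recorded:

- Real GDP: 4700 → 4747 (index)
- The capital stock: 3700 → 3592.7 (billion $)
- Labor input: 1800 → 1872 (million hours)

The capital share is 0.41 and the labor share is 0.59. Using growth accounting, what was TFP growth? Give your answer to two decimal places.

Real GDP growth = (4747 − 4700) / 4700 = 1%.
The capital stock growth = (3592.7 − 3700) / 3700 = -2.9%.
Labor input growth = (1872 − 1800) / 1800 = 4%.
Labor's share = 1 − 0.41 = 0.59.
The capital stock: 0.41 × (-2.9) = -1.189 pp.
Labor input: 0.59 × 4 = 2.36 pp.
TFP growth = 1 − 1.171 = -0.171%.

-0.17%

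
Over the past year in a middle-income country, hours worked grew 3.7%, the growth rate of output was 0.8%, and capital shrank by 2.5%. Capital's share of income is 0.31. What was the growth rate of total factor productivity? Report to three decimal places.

Labor's share = 1 − 0.31 = 0.69.
Capital: 0.31 × (-2.5) = -0.775 pp.
Hours worked: 0.69 × 3.7 = 2.553 pp.
TFP growth = 0.8 − 1.778 = -0.978%.

-0.978%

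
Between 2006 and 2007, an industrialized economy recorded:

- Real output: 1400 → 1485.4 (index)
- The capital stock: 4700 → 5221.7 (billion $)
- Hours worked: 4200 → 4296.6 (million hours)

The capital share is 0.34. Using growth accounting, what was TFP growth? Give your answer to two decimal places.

TFP grew 0.81%.

Real output growth = (1485.4 − 1400) / 1400 = 6.1%.
The capital stock growth = (5221.7 − 4700) / 4700 = 11.1%.
Hours worked growth = (4296.6 − 4200) / 4200 = 2.3%.
Labor's share = 1 − 0.34 = 0.66.
The capital stock: 0.34 × 11.1 = 3.774 pp.
Hours worked: 0.66 × 2.3 = 1.518 pp.
TFP growth = 6.1 − 5.292 = 0.808%.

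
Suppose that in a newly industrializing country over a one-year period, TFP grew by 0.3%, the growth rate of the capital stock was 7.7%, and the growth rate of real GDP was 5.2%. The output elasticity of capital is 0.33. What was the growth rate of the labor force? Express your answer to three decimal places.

Labor's share = 1 − 0.33 = 0.67.
gY = gA + 0.33×7.7 + 0.67×g.
0.67×g = 5.2 − 0.3 − 2.541 = 2.359.
g = 2.359 / 0.67 = 3.5209%.

The labor force growth was 3.521%.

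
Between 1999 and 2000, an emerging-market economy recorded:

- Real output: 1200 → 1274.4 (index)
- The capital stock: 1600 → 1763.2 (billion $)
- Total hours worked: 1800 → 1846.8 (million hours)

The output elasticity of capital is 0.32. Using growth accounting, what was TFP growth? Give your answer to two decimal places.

Real output growth = (1274.4 − 1200) / 1200 = 6.2%.
The capital stock growth = (1763.2 − 1600) / 1600 = 10.2%.
Total hours worked growth = (1846.8 − 1800) / 1800 = 2.6%.
Labor's share = 1 − 0.32 = 0.68.
The capital stock: 0.32 × 10.2 = 3.264 pp.
Total hours worked: 0.68 × 2.6 = 1.768 pp.
TFP growth = 6.2 − 5.032 = 1.168%.

TFP growth was 1.17%.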